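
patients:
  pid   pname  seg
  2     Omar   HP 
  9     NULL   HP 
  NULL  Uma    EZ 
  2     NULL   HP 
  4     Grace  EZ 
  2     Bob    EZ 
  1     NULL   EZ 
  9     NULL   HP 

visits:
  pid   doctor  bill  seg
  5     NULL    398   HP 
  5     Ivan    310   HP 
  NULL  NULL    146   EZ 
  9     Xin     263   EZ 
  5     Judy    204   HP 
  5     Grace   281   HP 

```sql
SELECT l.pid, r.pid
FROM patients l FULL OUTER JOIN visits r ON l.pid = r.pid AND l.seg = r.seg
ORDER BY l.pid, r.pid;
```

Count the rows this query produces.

14

FULL OUTER JOIN keeps every row from both sides; unmatched rows get NULL for the other side's columns.
Matching on l.pid = r.pid AND l.seg = r.seg. A NULL in a compared column never satisfies the condition.
Matched pairs: 0; unmatched l rows kept: 8; unmatched r rows kept: 6.
Total: 0 matched + 14 padded = 14 rows.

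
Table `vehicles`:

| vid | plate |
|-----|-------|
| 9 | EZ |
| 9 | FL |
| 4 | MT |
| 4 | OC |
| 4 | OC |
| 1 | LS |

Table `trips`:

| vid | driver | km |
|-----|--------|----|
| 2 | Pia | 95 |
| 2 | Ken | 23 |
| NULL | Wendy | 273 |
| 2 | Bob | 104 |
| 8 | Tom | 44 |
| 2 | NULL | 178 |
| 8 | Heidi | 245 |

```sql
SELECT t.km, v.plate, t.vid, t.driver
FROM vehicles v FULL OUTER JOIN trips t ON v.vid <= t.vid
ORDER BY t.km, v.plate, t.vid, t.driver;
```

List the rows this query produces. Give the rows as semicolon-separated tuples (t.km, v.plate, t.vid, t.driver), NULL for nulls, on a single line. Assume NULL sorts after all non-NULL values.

FULL OUTER JOIN keeps every row from both sides; unmatched rows get NULL for the other side's columns.
Matching on v.vid <= t.vid. A NULL in a compared column never satisfies the condition.
- vid=9: no t row matches, row kept with t columns NULL.
- vid=9: no t row matches, row kept with t columns NULL.
- vid=4: 2 matching t row(s), so 2 row(s) emitted.
- vid=4: 2 matching t row(s), so 2 row(s) emitted.
- vid=4: 2 matching t row(s), so 2 row(s) emitted.
- vid=1: 6 matching t row(s), so 6 row(s) emitted.
- 1 row(s) from t found no v partner → padded with NULL.

(23, LS, 2, Ken); (44, LS, 8, Tom); (44, MT, 8, Tom); (44, OC, 8, Tom); (44, OC, 8, Tom); (95, LS, 2, Pia); (104, LS, 2, Bob); (178, LS, 2, NULL); (245, LS, 8, Heidi); (245, MT, 8, Heidi); (245, OC, 8, Heidi); (245, OC, 8, Heidi); (273, NULL, NULL, Wendy); (NULL, EZ, NULL, NULL); (NULL, FL, NULL, NULL)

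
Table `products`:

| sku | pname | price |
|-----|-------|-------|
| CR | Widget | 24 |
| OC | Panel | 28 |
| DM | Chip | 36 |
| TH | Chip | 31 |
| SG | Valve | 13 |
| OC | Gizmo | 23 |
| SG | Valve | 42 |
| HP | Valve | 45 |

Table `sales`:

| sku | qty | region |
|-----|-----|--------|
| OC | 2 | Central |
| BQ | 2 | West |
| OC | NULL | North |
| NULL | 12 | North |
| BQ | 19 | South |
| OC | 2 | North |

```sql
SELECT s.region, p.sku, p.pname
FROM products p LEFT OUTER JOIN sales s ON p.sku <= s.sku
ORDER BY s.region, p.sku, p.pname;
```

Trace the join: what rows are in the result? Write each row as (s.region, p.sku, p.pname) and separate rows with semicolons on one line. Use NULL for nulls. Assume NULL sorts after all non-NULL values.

(Central, CR, Widget); (Central, DM, Chip); (Central, HP, Valve); (Central, OC, Gizmo); (Central, OC, Panel); (North, CR, Widget); (North, CR, Widget); (North, DM, Chip); (North, DM, Chip); (North, HP, Valve); (North, HP, Valve); (North, OC, Gizmo); (North, OC, Gizmo); (North, OC, Panel); (North, OC, Panel); (NULL, SG, Valve); (NULL, SG, Valve); (NULL, TH, Chip)

LEFT JOIN keeps every row from `products`; unmatched rows get NULL for `sales`'s columns.
Matching on p.sku <= s.sku. A NULL in a compared column never satisfies the condition.
- sku=CR: 3 matching s row(s), so 3 row(s) emitted.
- sku=OC: 3 matching s row(s), so 3 row(s) emitted.
- sku=DM: 3 matching s row(s), so 3 row(s) emitted.
- sku=TH: no s row matches, row kept with s columns NULL.
- sku=SG: no s row matches, row kept with s columns NULL.
- sku=OC: 3 matching s row(s), so 3 row(s) emitted.
- sku=SG: no s row matches, row kept with s columns NULL.
- sku=HP: 3 matching s row(s), so 3 row(s) emitted.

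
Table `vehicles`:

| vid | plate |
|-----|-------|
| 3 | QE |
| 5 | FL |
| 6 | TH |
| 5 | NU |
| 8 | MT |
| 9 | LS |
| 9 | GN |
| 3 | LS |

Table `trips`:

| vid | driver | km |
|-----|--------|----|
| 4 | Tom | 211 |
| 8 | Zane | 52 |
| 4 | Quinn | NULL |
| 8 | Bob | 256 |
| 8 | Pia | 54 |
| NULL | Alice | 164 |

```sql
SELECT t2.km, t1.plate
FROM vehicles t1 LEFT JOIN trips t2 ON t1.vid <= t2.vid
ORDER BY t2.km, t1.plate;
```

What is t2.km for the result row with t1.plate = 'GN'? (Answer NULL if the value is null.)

NULL

LEFT JOIN keeps every row from `vehicles`; unmatched rows get NULL for `trips`'s columns.
Matching on t1.vid <= t2.vid. A NULL in a compared column never satisfies the condition.
- t1[0] vid=3 → 5 match(es) in t2 → 5 row(s).
- t1[1] vid=5 → 3 match(es) in t2 → 3 row(s).
- t1[2] vid=6 → 3 match(es) in t2 → 3 row(s).
- t1[3] vid=5 → 3 match(es) in t2 → 3 row(s).
- t1[4] vid=8 → 3 match(es) in t2 → 3 row(s).
- t1[5] vid=9 → no match; kept with NULLs on the t2 side.
- t1[6] vid=9 → no match; kept with NULLs on the t2 side.
- t1[7] vid=3 → 5 match(es) in t2 → 5 row(s).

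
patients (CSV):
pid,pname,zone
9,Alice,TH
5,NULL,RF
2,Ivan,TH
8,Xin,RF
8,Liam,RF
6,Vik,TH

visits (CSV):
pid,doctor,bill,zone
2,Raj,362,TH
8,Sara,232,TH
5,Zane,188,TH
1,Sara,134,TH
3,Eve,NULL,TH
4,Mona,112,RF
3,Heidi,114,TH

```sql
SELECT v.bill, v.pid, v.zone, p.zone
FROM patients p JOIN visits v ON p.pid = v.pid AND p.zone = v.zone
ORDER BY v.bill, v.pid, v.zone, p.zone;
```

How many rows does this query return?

1

INNER JOIN keeps only pairs where the ON condition holds.
Matching on p.pid = v.pid AND p.zone = v.zone.
Matched pairs: 1.
Total: 1 rows.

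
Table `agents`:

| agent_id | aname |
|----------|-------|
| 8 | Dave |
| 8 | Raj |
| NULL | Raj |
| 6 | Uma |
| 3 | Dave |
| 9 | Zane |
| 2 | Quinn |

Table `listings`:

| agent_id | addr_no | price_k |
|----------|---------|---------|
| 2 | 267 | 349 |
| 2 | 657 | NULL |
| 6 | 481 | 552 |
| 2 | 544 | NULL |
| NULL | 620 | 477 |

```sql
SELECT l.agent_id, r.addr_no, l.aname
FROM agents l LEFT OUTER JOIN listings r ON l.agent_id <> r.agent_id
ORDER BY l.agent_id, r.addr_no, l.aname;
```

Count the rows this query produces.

LEFT JOIN keeps every row from `agents`; unmatched rows get NULL for `listings`'s columns.
Matching on l.agent_id <> r.agent_id. A NULL in a compared column never satisfies the condition.
Matched pairs: 20; unmatched l rows kept: 1.
Total: 20 matched + 1 padded = 21 rows.

21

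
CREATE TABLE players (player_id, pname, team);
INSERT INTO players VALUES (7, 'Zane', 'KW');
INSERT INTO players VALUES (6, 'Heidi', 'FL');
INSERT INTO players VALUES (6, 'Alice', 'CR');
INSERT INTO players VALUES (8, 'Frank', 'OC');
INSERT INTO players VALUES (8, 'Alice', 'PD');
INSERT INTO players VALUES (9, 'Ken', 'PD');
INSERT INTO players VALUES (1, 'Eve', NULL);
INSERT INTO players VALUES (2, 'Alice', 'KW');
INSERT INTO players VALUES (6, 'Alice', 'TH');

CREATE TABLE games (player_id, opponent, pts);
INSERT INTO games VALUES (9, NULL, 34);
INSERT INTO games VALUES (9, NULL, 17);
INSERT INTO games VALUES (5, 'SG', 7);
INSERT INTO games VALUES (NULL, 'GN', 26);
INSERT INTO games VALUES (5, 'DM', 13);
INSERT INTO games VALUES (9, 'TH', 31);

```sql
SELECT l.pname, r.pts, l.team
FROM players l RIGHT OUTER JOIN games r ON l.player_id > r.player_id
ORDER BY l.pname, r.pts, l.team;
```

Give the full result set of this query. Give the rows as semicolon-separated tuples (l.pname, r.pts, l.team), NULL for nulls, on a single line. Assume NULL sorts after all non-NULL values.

(Alice, 7, CR); (Alice, 7, PD); (Alice, 7, TH); (Alice, 13, CR); (Alice, 13, PD); (Alice, 13, TH); (Frank, 7, OC); (Frank, 13, OC); (Heidi, 7, FL); (Heidi, 13, FL); (Ken, 7, PD); (Ken, 13, PD); (Zane, 7, KW); (Zane, 13, KW); (NULL, 17, NULL); (NULL, 26, NULL); (NULL, 31, NULL); (NULL, 34, NULL)

RIGHT JOIN keeps every row from `games`; unmatched rows get NULL for `players`'s columns.
Matching on l.player_id > r.player_id. A NULL in a compared column never satisfies the condition.
- l row (player_id=7): matches 2 r row(s) → 2 output row(s).
- l row (player_id=6): matches 2 r row(s) → 2 output row(s).
- l row (player_id=6): matches 2 r row(s) → 2 output row(s).
- l row (player_id=8): matches 2 r row(s) → 2 output row(s).
- l row (player_id=8): matches 2 r row(s) → 2 output row(s).
- l row (player_id=9): matches 2 r row(s) → 2 output row(s).
- l row (player_id=1): no match.
- l row (player_id=2): no match.
- l row (player_id=6): matches 2 r row(s) → 2 output row(s).
- plus 4 unmatched r row(s), each kept with NULL l columns.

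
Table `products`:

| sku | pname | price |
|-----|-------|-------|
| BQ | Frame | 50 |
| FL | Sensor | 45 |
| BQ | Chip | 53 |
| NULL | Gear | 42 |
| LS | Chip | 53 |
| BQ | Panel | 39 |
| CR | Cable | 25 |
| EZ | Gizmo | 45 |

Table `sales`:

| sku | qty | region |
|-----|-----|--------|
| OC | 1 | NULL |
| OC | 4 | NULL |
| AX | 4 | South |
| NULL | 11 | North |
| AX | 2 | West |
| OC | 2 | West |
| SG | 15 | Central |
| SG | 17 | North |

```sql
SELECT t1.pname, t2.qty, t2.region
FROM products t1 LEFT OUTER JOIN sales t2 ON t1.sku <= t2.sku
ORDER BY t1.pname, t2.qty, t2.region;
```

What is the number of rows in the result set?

LEFT JOIN keeps every row from `products`; unmatched rows get NULL for `sales`'s columns.
Matching on t1.sku <= t2.sku. A NULL in a compared column never satisfies the condition.
- t1[0] sku=BQ → 5 match(es) in t2 → 5 row(s).
- t1[1] sku=FL → 5 match(es) in t2 → 5 row(s).
- t1[2] sku=BQ → 5 match(es) in t2 → 5 row(s).
- t1[3] sku=NULL → no match; kept with NULLs on the t2 side.
- t1[4] sku=LS → 5 match(es) in t2 → 5 row(s).
- t1[5] sku=BQ → 5 match(es) in t2 → 5 row(s).
- t1[6] sku=CR → 5 match(es) in t2 → 5 row(s).
- t1[7] sku=EZ → 5 match(es) in t2 → 5 row(s).
Total: 35 matched + 1 padded = 36 rows.

36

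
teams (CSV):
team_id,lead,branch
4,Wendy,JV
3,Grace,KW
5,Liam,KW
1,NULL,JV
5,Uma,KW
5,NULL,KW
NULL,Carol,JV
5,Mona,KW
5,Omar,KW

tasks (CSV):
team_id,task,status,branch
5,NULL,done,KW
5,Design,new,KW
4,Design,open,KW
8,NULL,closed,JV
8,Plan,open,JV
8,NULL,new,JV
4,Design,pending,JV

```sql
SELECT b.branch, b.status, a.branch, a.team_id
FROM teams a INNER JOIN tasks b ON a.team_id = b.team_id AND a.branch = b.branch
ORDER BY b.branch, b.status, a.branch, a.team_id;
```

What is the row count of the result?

INNER JOIN keeps only pairs where the ON condition holds.
Matching on a.team_id = b.team_id AND a.branch = b.branch. A NULL in a compared column never satisfies the condition.
Matched pairs: 11.
Total: 11 rows.

11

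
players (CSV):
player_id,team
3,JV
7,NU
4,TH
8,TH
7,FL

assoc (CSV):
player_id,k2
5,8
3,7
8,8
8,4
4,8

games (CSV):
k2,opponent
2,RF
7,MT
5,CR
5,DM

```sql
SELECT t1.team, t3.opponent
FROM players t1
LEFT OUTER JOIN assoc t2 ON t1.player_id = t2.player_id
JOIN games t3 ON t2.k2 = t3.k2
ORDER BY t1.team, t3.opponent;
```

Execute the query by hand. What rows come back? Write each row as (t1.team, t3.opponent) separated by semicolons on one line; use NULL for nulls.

Evaluate left to right. First `players t1 LEFT JOIN assoc t2` on player_id: 6 row(s).
Then INNER JOIN `games t3` on k2: keep only rows whose t2.k2 appears in t3.

(JV, MT)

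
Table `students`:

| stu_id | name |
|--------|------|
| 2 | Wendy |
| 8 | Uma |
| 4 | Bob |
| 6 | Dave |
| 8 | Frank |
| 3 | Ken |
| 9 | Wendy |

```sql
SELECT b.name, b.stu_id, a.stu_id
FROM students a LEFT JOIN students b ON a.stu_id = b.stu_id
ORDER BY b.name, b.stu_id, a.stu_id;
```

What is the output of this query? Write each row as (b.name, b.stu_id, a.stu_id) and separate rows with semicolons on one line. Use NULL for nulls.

(Bob, 4, 4); (Dave, 6, 6); (Frank, 8, 8); (Frank, 8, 8); (Ken, 3, 3); (Uma, 8, 8); (Uma, 8, 8); (Wendy, 2, 2); (Wendy, 9, 9)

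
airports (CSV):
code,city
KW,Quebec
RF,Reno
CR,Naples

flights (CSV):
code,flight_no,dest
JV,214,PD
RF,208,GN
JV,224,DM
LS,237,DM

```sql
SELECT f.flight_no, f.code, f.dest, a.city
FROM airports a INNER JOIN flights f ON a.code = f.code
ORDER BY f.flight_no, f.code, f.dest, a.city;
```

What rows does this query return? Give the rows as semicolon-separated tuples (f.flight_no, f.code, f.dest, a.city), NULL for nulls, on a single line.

(208, RF, GN, Reno)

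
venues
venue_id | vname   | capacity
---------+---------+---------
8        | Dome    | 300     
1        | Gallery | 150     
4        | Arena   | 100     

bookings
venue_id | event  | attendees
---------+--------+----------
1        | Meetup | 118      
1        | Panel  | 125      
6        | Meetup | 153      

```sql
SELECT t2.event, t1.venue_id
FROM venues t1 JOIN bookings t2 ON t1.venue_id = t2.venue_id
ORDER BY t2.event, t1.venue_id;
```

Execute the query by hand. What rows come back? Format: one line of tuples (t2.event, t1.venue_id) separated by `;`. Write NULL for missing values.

(Meetup, 1); (Panel, 1)

INNER JOIN keeps only pairs where the ON condition holds.
Matching on t1.venue_id = t2.venue_id.
- t1 row (venue_id=8): no match → dropped.
- t1 row (venue_id=1): matches 2 t2 row(s) → 2 output row(s).
- t1 row (venue_id=4): no match → dropped.
After projecting and ordering:
t2.event | t1.venue_id
Meetup | 1
Panel | 1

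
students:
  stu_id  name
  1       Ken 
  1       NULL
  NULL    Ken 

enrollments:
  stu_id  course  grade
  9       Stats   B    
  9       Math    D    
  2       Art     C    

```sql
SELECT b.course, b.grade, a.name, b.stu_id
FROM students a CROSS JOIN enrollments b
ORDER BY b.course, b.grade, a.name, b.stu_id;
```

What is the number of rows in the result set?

9

CROSS JOIN pairs every row of `students` with every row of `enrollments`: 3 × 3 = 9 rows.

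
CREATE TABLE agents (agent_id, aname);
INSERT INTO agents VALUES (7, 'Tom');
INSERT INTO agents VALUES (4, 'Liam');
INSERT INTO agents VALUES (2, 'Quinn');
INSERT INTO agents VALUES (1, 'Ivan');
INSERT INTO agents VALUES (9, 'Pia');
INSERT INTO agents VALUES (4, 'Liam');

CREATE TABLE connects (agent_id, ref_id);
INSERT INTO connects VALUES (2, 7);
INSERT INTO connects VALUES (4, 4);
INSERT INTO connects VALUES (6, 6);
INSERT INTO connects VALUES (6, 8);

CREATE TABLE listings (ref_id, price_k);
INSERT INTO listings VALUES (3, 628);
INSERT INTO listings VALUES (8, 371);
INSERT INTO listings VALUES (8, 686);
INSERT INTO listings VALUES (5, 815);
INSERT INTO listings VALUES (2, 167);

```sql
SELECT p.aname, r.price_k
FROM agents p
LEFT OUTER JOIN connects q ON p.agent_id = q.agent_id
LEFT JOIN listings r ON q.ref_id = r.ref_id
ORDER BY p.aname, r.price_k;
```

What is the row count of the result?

6

Step 1 — p LEFT JOIN q on agent_id → 6 row(s).
Then LEFT JOIN `listings r` on ref_id: each of those 6 rows is kept; rows whose q.ref_id has no match in r get NULL for r's columns.
Result: 6 row(s).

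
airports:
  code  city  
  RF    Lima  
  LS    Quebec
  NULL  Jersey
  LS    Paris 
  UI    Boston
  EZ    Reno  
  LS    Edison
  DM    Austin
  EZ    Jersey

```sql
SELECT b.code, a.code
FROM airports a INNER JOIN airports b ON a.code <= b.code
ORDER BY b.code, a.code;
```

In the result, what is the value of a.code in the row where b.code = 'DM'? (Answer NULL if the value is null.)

INNER JOIN keeps only pairs where the ON condition holds.
Matching on a.code <= b.code. A NULL in a compared column never satisfies the condition.
- a (code=RF) pairs with 2 row(s) of b.
- a (code=LS) pairs with 5 row(s) of b.
- a (code=NULL) has no partner → excluded.
- a (code=LS) pairs with 5 row(s) of b.
- a (code=UI) pairs with 1 row(s) of b.
- a (code=EZ) pairs with 7 row(s) of b.
- a (code=LS) pairs with 5 row(s) of b.
- a (code=DM) pairs with 8 row(s) of b.
- a (code=EZ) pairs with 7 row(s) of b.

DM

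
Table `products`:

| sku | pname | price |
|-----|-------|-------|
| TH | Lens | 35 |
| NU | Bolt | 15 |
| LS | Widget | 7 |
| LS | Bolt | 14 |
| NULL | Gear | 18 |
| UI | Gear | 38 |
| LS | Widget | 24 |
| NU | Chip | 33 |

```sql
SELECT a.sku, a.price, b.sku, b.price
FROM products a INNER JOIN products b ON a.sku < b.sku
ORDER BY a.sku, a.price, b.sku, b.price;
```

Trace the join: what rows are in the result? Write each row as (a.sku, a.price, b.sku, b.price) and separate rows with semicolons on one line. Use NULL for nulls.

(LS, 7, NU, 15); (LS, 7, NU, 33); (LS, 7, TH, 35); (LS, 7, UI, 38); (LS, 14, NU, 15); (LS, 14, NU, 33); (LS, 14, TH, 35); (LS, 14, UI, 38); (LS, 24, NU, 15); (LS, 24, NU, 33); (LS, 24, TH, 35); (LS, 24, UI, 38); (NU, 15, TH, 35); (NU, 15, UI, 38); (NU, 33, TH, 35); (NU, 33, UI, 38); (TH, 35, UI, 38)

INNER JOIN keeps only pairs where the ON condition holds.
Matching on a.sku < b.sku. A NULL in a compared column never satisfies the condition.
- a[0] sku=TH → 1 match(es) in b → 1 row(s).
- a[1] sku=NU → 2 match(es) in b → 2 row(s).
- a[2] sku=LS → 4 match(es) in b → 4 row(s).
- a[3] sku=LS → 4 match(es) in b → 4 row(s).
- a[4] sku=NULL → no match; dropped.
- a[5] sku=UI → no match; dropped.
- a[6] sku=LS → 4 match(es) in b → 4 row(s).
- a[7] sku=NU → 2 match(es) in b → 2 row(s).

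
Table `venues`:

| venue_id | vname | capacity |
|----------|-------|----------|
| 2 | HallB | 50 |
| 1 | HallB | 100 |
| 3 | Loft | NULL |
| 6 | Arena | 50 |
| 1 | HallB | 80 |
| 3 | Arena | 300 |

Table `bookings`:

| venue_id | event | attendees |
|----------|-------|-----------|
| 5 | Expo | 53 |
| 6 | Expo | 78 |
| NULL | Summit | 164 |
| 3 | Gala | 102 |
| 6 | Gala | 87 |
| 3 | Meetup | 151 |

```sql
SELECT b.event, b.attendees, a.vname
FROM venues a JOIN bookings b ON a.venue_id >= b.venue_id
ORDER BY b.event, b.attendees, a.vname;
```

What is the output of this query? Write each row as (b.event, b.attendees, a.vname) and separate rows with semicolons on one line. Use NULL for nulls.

(Expo, 53, Arena); (Expo, 78, Arena); (Gala, 87, Arena); (Gala, 102, Arena); (Gala, 102, Arena); (Gala, 102, Loft); (Meetup, 151, Arena); (Meetup, 151, Arena); (Meetup, 151, Loft)

INNER JOIN keeps only pairs where the ON condition holds.
Matching on a.venue_id >= b.venue_id. A NULL in a compared column never satisfies the condition.
Matched pairs: 9.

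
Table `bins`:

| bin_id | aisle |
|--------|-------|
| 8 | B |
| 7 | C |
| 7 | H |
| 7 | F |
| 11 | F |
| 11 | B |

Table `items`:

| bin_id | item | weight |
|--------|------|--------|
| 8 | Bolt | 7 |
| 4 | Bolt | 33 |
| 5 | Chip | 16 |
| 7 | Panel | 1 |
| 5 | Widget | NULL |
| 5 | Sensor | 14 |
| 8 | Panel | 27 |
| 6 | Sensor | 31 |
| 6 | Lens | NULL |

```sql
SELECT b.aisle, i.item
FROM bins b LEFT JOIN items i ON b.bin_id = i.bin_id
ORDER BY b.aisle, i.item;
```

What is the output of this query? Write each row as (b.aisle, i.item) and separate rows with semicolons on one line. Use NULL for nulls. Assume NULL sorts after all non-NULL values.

LEFT JOIN keeps every row from `bins`; unmatched rows get NULL for `items`'s columns.
Matching on b.bin_id = i.bin_id.
Matched pairs: 5; unmatched b rows kept: 2.

(B, Bolt); (B, Panel); (B, NULL); (C, Panel); (F, Panel); (F, NULL); (H, Panel)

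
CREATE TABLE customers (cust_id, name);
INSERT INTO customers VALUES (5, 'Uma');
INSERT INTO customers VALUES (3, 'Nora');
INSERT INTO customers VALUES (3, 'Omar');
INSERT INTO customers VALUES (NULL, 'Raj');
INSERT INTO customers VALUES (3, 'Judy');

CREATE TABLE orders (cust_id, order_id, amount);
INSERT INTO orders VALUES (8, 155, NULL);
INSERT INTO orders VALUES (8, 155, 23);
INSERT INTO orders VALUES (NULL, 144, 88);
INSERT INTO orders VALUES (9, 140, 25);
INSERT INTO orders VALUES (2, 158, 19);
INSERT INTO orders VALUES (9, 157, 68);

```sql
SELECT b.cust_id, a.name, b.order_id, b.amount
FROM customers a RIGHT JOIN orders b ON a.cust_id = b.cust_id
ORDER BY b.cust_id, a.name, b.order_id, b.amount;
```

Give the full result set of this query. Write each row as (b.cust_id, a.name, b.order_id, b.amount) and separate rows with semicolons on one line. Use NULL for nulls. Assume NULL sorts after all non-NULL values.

(2, NULL, 158, 19); (8, NULL, 155, 23); (8, NULL, 155, NULL); (9, NULL, 140, 25); (9, NULL, 157, 68); (NULL, NULL, 144, 88)

RIGHT JOIN keeps every row from `orders`; unmatched rows get NULL for `customers`'s columns.
Matching on a.cust_id = b.cust_id. A NULL in a compared column never satisfies the condition.
- cust_id=5: no matching b row.
- cust_id=3: no matching b row.
- cust_id=3: no matching b row.
- cust_id=NULL: no matching b row.
- cust_id=3: no matching b row.
- 6 b row(s) had no a match → kept, a columns NULL.
After projecting and ordering:
b.cust_id | a.name | b.order_id | b.amount
2 | NULL | 158 | 19
8 | NULL | 155 | 23
8 | NULL | 155 | NULL
9 | NULL | 140 | 25
9 | NULL | 157 | 68
NULL | NULL | 144 | 88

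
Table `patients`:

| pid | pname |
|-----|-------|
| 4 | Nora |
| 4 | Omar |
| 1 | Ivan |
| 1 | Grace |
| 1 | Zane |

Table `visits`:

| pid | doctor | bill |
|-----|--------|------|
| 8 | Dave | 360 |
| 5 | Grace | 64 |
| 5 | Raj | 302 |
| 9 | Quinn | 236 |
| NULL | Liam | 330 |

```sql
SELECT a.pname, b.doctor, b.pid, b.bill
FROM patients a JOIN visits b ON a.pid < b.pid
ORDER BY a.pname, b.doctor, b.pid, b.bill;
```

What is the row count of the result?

INNER JOIN keeps only pairs where the ON condition holds.
Matching on a.pid < b.pid. A NULL in a compared column never satisfies the condition.
- a[0] pid=4 → 4 match(es) in b → 4 row(s).
- a[1] pid=4 → 4 match(es) in b → 4 row(s).
- a[2] pid=1 → 4 match(es) in b → 4 row(s).
- a[3] pid=1 → 4 match(es) in b → 4 row(s).
- a[4] pid=1 → 4 match(es) in b → 4 row(s).
Total: 20 rows.

20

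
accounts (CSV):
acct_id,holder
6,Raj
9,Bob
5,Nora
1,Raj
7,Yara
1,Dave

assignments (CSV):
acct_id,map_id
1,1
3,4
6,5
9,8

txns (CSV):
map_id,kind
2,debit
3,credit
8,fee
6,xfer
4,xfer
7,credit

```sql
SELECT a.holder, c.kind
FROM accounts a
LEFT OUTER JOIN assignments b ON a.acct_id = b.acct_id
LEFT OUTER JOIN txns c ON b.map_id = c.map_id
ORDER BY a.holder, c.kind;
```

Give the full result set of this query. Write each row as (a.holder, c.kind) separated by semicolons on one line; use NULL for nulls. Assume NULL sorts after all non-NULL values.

(Bob, fee); (Dave, NULL); (Nora, NULL); (Raj, NULL); (Raj, NULL); (Yara, NULL)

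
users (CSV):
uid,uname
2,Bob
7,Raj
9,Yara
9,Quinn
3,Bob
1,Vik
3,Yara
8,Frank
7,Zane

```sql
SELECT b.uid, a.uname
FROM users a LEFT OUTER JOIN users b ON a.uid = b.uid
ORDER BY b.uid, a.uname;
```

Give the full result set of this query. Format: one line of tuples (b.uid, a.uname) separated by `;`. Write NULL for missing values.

LEFT JOIN keeps every row from `users a`; unmatched rows get NULL for `users b`'s columns.
Matching on a.uid = b.uid.
- a (uid=2) pairs with 1 row(s) of b.
- a (uid=7) pairs with 2 row(s) of b.
- a (uid=9) pairs with 2 row(s) of b.
- a (uid=9) pairs with 2 row(s) of b.
- a (uid=3) pairs with 2 row(s) of b.
- a (uid=1) pairs with 1 row(s) of b.
- a (uid=3) pairs with 2 row(s) of b.
- a (uid=8) pairs with 1 row(s) of b.
- a (uid=7) pairs with 2 row(s) of b.

(1, Vik); (2, Bob); (3, Bob); (3, Bob); (3, Yara); (3, Yara); (7, Raj); (7, Raj); (7, Zane); (7, Zane); (8, Frank); (9, Quinn); (9, Quinn); (9, Yara); (9, Yara)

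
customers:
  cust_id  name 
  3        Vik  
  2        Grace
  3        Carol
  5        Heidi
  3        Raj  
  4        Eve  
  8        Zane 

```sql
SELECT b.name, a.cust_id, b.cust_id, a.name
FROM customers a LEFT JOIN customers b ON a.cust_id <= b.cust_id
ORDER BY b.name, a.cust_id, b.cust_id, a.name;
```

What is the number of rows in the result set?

LEFT JOIN keeps every row from `customers a`; unmatched rows get NULL for `customers b`'s columns.
Matching on a.cust_id <= b.cust_id.
- a (cust_id=3) pairs with 6 row(s) of b.
- a (cust_id=2) pairs with 7 row(s) of b.
- a (cust_id=3) pairs with 6 row(s) of b.
- a (cust_id=5) pairs with 2 row(s) of b.
- a (cust_id=3) pairs with 6 row(s) of b.
- a (cust_id=4) pairs with 3 row(s) of b.
- a (cust_id=8) pairs with 1 row(s) of b.
Total: 31 rows.

31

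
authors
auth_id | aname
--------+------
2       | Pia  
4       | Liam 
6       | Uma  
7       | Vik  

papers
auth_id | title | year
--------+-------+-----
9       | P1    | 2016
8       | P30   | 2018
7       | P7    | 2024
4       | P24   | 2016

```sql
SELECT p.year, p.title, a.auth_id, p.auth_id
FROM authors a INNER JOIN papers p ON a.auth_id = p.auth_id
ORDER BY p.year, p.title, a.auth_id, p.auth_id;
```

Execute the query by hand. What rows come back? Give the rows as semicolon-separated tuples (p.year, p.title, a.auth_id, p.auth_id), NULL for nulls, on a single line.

INNER JOIN keeps only pairs where the ON condition holds.
Matching on a.auth_id = p.auth_id.
Matched pairs: 2.

(2016, P24, 4, 4); (2024, P7, 7, 7)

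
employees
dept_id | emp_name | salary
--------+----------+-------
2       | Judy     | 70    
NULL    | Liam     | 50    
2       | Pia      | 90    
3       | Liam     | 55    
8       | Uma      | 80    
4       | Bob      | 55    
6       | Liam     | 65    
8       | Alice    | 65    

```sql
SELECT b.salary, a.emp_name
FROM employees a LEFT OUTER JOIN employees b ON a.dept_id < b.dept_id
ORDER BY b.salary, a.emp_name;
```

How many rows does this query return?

22

LEFT JOIN keeps every row from `employees a`; unmatched rows get NULL for `employees b`'s columns.
Matching on a.dept_id < b.dept_id. A NULL in a compared column never satisfies the condition.
- dept_id=2: 5 matching b row(s), so 5 row(s) emitted.
- dept_id=NULL: no b row matches, row kept with b columns NULL.
- dept_id=2: 5 matching b row(s), so 5 row(s) emitted.
- dept_id=3: 4 matching b row(s), so 4 row(s) emitted.
- dept_id=8: no b row matches, row kept with b columns NULL.
- dept_id=4: 3 matching b row(s), so 3 row(s) emitted.
- dept_id=6: 2 matching b row(s), so 2 row(s) emitted.
- dept_id=8: no b row matches, row kept with b columns NULL.
Total: 19 matched + 3 padded = 22 rows.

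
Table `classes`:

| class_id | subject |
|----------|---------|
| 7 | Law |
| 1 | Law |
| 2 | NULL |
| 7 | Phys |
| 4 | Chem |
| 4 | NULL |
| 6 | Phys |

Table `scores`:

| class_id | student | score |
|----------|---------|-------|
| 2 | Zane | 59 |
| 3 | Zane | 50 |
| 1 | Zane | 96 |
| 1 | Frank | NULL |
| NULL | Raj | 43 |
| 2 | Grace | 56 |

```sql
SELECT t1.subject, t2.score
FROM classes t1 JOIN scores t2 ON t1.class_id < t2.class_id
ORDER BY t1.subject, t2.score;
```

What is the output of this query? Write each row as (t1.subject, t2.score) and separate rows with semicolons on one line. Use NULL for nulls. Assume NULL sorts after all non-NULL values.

(Law, 50); (Law, 56); (Law, 59); (NULL, 50)

INNER JOIN keeps only pairs where the ON condition holds.
Matching on t1.class_id < t2.class_id. A NULL in a compared column never satisfies the condition.
- class_id=7: no matching t2 row, dropped.
- class_id=1: 3 matching t2 row(s), so 3 row(s) emitted.
- class_id=2: 1 matching t2 row(s), so 1 row(s) emitted.
- class_id=7: no matching t2 row, dropped.
- class_id=4: no matching t2 row, dropped.
- class_id=4: no matching t2 row, dropped.
- class_id=6: no matching t2 row, dropped.
After projecting and ordering:
t1.subject | t2.score
Law | 50
Law | 56
Law | 59
NULL | 50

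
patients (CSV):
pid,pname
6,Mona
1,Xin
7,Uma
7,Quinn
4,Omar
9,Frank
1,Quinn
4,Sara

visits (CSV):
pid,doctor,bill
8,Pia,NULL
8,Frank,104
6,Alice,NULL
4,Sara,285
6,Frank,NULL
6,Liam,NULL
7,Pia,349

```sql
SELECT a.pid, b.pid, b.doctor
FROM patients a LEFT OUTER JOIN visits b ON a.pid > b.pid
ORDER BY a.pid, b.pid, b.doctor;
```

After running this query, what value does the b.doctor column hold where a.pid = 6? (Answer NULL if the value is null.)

Sara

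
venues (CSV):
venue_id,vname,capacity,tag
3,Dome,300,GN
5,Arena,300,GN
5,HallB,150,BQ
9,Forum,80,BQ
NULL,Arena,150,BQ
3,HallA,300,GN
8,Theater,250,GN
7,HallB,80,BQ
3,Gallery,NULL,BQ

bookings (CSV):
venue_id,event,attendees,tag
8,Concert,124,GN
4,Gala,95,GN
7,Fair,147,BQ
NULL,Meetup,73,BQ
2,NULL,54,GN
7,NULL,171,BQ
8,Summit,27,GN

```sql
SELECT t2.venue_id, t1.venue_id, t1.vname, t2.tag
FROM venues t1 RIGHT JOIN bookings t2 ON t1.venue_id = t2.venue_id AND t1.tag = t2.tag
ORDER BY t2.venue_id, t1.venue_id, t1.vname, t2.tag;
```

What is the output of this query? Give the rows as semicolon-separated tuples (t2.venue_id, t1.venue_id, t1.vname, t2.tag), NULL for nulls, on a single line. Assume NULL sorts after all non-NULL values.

(2, NULL, NULL, GN); (4, NULL, NULL, GN); (7, 7, HallB, BQ); (7, 7, HallB, BQ); (8, 8, Theater, GN); (8, 8, Theater, GN); (NULL, NULL, NULL, BQ)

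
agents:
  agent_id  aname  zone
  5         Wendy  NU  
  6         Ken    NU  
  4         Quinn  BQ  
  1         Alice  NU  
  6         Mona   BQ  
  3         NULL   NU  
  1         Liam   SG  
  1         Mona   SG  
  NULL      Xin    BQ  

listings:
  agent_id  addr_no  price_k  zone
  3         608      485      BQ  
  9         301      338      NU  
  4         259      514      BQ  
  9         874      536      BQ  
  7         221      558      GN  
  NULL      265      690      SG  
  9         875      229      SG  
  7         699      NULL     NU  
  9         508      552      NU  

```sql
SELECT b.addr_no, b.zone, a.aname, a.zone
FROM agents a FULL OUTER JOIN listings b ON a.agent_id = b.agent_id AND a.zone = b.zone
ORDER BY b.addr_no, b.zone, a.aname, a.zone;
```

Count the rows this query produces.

17

FULL OUTER JOIN keeps every row from both sides; unmatched rows get NULL for the other side's columns.
Matching on a.agent_id = b.agent_id AND a.zone = b.zone. A NULL in a compared column never satisfies the condition.
- a (agent_id=5, zone=NU) has no partner → padded with NULL.
- a (agent_id=6, zone=NU) has no partner → padded with NULL.
- a (agent_id=4, zone=BQ) pairs with 1 row(s) of b.
- a (agent_id=1, zone=NU) has no partner → padded with NULL.
- a (agent_id=6, zone=BQ) has no partner → padded with NULL.
- a (agent_id=3, zone=NU) has no partner → padded with NULL.
- a (agent_id=1, zone=SG) has no partner → padded with NULL.
- a (agent_id=1, zone=SG) has no partner → padded with NULL.
- a (agent_id=NULL, zone=BQ) has no partner → padded with NULL.
- 8 b row(s) had no a match → kept, a columns NULL.
Total: 1 matched + 16 padded = 17 rows.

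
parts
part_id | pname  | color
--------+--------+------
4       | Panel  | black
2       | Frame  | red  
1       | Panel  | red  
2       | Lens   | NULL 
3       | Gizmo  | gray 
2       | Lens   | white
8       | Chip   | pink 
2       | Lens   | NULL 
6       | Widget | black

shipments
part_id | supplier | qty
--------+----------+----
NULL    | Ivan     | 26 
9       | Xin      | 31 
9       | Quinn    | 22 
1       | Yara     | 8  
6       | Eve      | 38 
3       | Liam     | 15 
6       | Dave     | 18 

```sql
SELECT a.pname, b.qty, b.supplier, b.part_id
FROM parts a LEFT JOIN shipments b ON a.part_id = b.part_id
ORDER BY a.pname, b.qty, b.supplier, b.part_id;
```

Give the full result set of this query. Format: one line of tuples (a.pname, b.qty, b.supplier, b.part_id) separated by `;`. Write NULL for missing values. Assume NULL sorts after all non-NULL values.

(Chip, NULL, NULL, NULL); (Frame, NULL, NULL, NULL); (Gizmo, 15, Liam, 3); (Lens, NULL, NULL, NULL); (Lens, NULL, NULL, NULL); (Lens, NULL, NULL, NULL); (Panel, 8, Yara, 1); (Panel, NULL, NULL, NULL); (Widget, 18, Dave, 6); (Widget, 38, Eve, 6)

LEFT JOIN keeps every row from `parts`; unmatched rows get NULL for `shipments`'s columns.
Matching on a.part_id = b.part_id. A NULL in a compared column never satisfies the condition.
- a (part_id=4) has no partner → padded with NULL.
- a (part_id=2) has no partner → padded with NULL.
- a (part_id=1) pairs with 1 row(s) of b.
- a (part_id=2) has no partner → padded with NULL.
- a (part_id=3) pairs with 1 row(s) of b.
- a (part_id=2) has no partner → padded with NULL.
- a (part_id=8) has no partner → padded with NULL.
- a (part_id=2) has no partner → padded with NULL.
- a (part_id=6) pairs with 2 row(s) of b.
After projecting and ordering:
a.pname | b.qty | b.supplier | b.part_id
Chip | NULL | NULL | NULL
Frame | NULL | NULL | NULL
Gizmo | 15 | Liam | 3
Lens | NULL | NULL | NULL
Lens | NULL | NULL | NULL
Lens | NULL | NULL | NULL
Panel | 8 | Yara | 1
Panel | NULL | NULL | NULL
Widget | 18 | Dave | 6
Widget | 38 | Eve | 6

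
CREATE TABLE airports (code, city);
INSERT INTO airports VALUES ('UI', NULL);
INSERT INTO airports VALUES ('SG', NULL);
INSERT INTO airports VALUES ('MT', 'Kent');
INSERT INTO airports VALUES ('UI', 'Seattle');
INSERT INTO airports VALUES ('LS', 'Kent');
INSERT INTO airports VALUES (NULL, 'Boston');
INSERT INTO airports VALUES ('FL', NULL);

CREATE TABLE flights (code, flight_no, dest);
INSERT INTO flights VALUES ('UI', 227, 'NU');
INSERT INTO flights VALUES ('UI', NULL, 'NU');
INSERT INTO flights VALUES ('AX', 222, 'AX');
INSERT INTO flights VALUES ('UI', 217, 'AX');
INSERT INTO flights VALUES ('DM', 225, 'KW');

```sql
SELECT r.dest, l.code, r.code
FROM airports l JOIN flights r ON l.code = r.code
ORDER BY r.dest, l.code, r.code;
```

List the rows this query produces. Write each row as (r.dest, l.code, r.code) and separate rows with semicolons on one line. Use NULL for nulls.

(AX, UI, UI); (AX, UI, UI); (NU, UI, UI); (NU, UI, UI); (NU, UI, UI); (NU, UI, UI)

INNER JOIN keeps only pairs where the ON condition holds.
Matching on l.code = r.code. A NULL in a compared column never satisfies the condition.
Matched pairs: 6.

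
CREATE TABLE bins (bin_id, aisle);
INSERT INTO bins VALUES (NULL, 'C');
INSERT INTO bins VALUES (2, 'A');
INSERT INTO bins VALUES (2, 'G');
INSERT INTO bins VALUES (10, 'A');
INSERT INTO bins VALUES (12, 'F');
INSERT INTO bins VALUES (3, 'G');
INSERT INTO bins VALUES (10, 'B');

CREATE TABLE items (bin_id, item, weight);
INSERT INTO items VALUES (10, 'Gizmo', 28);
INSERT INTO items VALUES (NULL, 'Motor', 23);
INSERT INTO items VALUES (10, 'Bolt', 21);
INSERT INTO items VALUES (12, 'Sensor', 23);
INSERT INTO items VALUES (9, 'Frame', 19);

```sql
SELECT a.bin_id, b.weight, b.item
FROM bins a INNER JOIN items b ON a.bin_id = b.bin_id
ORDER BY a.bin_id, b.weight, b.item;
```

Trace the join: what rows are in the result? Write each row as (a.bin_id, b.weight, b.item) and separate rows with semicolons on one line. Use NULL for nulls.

INNER JOIN keeps only pairs where the ON condition holds.
Matching on a.bin_id = b.bin_id. A NULL in a compared column never satisfies the condition.
Matched pairs: 5.

(10, 21, Bolt); (10, 21, Bolt); (10, 28, Gizmo); (10, 28, Gizmo); (12, 23, Sensor)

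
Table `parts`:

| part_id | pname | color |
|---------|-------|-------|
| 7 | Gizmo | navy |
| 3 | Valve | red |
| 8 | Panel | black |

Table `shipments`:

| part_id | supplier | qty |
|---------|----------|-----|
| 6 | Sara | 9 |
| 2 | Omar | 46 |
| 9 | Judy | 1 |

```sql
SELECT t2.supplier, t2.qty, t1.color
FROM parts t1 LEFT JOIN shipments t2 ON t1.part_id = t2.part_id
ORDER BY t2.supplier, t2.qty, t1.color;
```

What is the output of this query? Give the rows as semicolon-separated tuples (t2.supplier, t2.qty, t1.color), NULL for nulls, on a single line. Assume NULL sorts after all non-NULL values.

(NULL, NULL, black); (NULL, NULL, navy); (NULL, NULL, red)

LEFT JOIN keeps every row from `parts`; unmatched rows get NULL for `shipments`'s columns.
Matching on t1.part_id = t2.part_id.
Matched pairs: 0; unmatched t1 rows kept: 3.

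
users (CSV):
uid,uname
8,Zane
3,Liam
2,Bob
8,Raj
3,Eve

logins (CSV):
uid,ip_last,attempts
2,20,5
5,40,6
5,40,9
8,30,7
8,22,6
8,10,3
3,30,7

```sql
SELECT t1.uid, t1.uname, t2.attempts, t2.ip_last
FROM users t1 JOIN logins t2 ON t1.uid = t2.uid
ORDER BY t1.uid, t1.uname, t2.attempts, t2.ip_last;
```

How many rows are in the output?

9

INNER JOIN keeps only pairs where the ON condition holds.
Matching on t1.uid = t2.uid.
- t1 row (uid=8): matches 3 t2 row(s) → 3 output row(s).
- t1 row (uid=3): matches 1 t2 row(s) → 1 output row(s).
- t1 row (uid=2): matches 1 t2 row(s) → 1 output row(s).
- t1 row (uid=8): matches 3 t2 row(s) → 3 output row(s).
- t1 row (uid=3): matches 1 t2 row(s) → 1 output row(s).
Total: 9 rows.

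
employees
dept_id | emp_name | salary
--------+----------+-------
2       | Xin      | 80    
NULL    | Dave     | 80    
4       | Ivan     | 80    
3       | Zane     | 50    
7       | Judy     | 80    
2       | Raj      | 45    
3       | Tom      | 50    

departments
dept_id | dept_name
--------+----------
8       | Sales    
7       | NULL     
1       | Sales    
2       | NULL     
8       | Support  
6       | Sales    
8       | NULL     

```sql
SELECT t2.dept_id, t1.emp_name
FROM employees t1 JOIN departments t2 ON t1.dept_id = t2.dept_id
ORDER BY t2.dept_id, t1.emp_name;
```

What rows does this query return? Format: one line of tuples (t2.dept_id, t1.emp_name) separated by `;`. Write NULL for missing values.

(2, Raj); (2, Xin); (7, Judy)

INNER JOIN keeps only pairs where the ON condition holds.
Matching on t1.dept_id = t2.dept_id. A NULL in a compared column never satisfies the condition.
- t1 (dept_id=2) pairs with 1 row(s) of t2.
- t1 (dept_id=NULL) has no partner → excluded.
- t1 (dept_id=4) has no partner → excluded.
- t1 (dept_id=3) has no partner → excluded.
- t1 (dept_id=7) pairs with 1 row(s) of t2.
- t1 (dept_id=2) pairs with 1 row(s) of t2.
- t1 (dept_id=3) has no partner → excluded.
After projecting and ordering:
t2.dept_id | t1.emp_name
2 | Raj
2 | Xin
7 | Judy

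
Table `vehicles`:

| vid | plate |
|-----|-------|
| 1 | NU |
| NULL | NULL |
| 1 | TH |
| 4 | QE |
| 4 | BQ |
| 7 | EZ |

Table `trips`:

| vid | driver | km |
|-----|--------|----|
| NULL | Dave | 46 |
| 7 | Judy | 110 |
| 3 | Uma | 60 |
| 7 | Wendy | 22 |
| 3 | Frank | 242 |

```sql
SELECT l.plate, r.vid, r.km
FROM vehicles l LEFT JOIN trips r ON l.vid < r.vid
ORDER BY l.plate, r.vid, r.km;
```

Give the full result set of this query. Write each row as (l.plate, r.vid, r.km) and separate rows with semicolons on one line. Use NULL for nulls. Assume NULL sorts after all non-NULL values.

LEFT JOIN keeps every row from `vehicles`; unmatched rows get NULL for `trips`'s columns.
Matching on l.vid < r.vid. A NULL in a compared column never satisfies the condition.
- l (vid=1) pairs with 4 row(s) of r.
- l (vid=NULL) has no partner → padded with NULL.
- l (vid=1) pairs with 4 row(s) of r.
- l (vid=4) pairs with 2 row(s) of r.
- l (vid=4) pairs with 2 row(s) of r.
- l (vid=7) has no partner → padded with NULL.

(BQ, 7, 22); (BQ, 7, 110); (EZ, NULL, NULL); (NU, 3, 60); (NU, 3, 242); (NU, 7, 22); (NU, 7, 110); (QE, 7, 22); (QE, 7, 110); (TH, 3, 60); (TH, 3, 242); (TH, 7, 22); (TH, 7, 110); (NULL, NULL, NULL)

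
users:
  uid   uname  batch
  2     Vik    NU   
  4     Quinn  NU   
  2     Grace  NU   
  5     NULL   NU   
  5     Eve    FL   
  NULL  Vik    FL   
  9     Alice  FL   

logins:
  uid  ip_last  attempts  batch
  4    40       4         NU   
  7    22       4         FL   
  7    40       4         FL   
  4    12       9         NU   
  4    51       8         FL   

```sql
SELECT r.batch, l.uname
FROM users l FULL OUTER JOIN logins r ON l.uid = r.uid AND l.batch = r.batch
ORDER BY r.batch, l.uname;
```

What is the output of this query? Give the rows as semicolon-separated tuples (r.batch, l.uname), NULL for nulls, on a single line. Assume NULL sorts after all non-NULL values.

(FL, NULL); (FL, NULL); (FL, NULL); (NU, Quinn); (NU, Quinn); (NULL, Alice); (NULL, Eve); (NULL, Grace); (NULL, Vik); (NULL, Vik); (NULL, NULL)

FULL OUTER JOIN keeps every row from both sides; unmatched rows get NULL for the other side's columns.
Matching on l.uid = r.uid AND l.batch = r.batch. A NULL in a compared column never satisfies the condition.
Matched pairs: 2; unmatched l rows kept: 6; unmatched r rows kept: 3.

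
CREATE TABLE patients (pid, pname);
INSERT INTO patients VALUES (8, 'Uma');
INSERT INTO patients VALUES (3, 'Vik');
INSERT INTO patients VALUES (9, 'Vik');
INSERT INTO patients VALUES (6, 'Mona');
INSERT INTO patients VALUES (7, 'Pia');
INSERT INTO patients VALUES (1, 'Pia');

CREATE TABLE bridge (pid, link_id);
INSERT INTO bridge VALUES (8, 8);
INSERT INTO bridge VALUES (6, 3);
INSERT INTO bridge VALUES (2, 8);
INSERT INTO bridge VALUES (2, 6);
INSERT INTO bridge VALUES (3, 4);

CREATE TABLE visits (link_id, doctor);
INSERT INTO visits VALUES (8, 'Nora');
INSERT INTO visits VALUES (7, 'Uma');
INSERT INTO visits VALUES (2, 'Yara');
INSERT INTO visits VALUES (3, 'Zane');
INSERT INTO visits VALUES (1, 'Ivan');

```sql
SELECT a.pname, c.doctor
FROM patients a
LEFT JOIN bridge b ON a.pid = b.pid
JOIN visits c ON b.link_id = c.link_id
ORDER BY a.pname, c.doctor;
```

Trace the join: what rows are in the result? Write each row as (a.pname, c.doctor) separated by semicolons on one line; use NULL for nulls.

(Mona, Zane); (Uma, Nora)

Step 1 — a LEFT JOIN b on pid → 6 row(s).
Then INNER JOIN `visits c` on link_id: keep only rows whose b.link_id appears in c.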